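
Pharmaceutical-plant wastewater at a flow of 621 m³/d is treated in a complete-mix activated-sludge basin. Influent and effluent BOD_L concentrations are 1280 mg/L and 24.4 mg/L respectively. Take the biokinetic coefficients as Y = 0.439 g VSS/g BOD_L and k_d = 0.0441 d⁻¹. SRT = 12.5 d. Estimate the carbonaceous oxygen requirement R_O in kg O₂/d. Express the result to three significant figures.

Correct the yield for decay: Y_obs = Y/(1 + k_d θ_c) = 0.439 / (1 + 0.0441 × 12.5) = 0.439 / 1.551 = 0.2830.
Mass of BOD_L removed per day: Q(S₀ − S) = 621 × 1256 g/m³ = 779.7 kg/d.
P_X = Y_obs·Q·(S₀ − S) = 0.2830 × 779.7 = 220.7 kg VSS/d.
R_O = Q·(S₀ − S) − 1.42·P_X = 779.7 − 1.42 × 220.7 = 466.4 kg O₂/d.

R_O ≈ 466 kg O₂/d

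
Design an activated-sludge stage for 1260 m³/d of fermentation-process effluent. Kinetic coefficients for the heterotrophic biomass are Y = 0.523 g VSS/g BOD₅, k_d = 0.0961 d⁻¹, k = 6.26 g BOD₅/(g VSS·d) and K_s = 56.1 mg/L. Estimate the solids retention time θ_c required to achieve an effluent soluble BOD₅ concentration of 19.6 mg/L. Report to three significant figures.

From 1/θ_c = Y·k·S/(K_s + S) − k_d: Y·k·S/(K_s+S) = 0.523 × 6.26 × 19.6 / (56.1 + 19.6) = 0.8477 d⁻¹.
Then 1/θ_c = μ − k_d = 0.8477 − 0.0961 = 0.7516 d⁻¹, giving θ_c = 1.331 d.

θ_c ≈ 1.33 d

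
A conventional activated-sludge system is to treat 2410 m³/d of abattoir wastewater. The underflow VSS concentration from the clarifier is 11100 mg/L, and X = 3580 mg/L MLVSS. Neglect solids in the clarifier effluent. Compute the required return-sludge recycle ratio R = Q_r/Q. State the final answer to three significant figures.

R ≈ 0.476

Mass balance around the secondary clarifier (neglecting effluent solids): R = X / (X_r − X) = 3580 / (11100 − 3580) = 0.4761.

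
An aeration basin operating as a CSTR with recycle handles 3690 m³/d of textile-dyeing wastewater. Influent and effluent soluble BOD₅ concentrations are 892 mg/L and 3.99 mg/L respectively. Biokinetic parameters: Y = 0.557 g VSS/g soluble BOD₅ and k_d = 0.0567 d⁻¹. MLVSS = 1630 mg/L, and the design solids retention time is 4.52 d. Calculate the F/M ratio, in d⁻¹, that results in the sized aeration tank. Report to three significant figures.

F/M ≈ 0.501 d⁻¹

Steady-state biomass mass balance: V·X·(1 + k_d·θ_c) = Y·Q·(S₀ − S)·θ_c, so V = 0.557 × 3690 × (892 − 3.99) × 4.52 / [1630 × (1 + 0.0567 × 4.52)] = 8.25×10^6 / 2048 = 4029 m³.
F/M = applied load / biomass = Q·S₀/(V·X) = 3690 × 892 / (4029 × 1630) = 0.5012 d⁻¹.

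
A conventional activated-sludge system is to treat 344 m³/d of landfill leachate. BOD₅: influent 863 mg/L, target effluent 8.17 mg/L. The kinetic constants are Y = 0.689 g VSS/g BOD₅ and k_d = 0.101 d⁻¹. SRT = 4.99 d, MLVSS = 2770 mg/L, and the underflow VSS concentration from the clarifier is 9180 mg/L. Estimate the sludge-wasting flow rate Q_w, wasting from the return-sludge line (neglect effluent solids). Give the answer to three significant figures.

Q_w ≈ 14.7 m³/d

Steady-state biomass mass balance: V·X·(1 + k_d·θ_c) = Y·Q·(S₀ − S)·θ_c, so V = 0.689 × 344 × (863 − 8.17) × 4.99 / [2770 × (1 + 0.101 × 4.99)] = 1.01×10^6 / 4166 = 242.7 m³.
Wasting from the return line (neglecting effluent solids): Q_w = V·X / (θ_c·X_r) = 242.7 × 2770 / (4.99 × 9180) = 14.67 m³/d.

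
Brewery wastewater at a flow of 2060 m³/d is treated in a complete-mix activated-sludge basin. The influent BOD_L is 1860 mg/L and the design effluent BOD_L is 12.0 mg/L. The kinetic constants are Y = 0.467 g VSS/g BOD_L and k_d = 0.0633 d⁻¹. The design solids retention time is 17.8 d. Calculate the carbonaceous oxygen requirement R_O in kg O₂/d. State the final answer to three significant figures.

R_O ≈ 2620 kg O₂/d

Correct the yield for decay: Y_obs = Y/(1 + k_d θ_c) = 0.467 / (1 + 0.0633 × 17.8) = 0.467 / 2.127 = 0.2196.
ΔS = 1860 − 12.0 = 1848 mg/L, so the substrate removal rate is 2060 × 1848/1000 = 3807 kg BOD_L/d.
P_X = Y_obs·Q·(S₀ − S) = 0.2196 × 3807 = 835.9 kg VSS/d.
R_O = Q·(S₀ − S) − 1.42·P_X = 3807 − 1.42 × 835.9 = 2620 kg O₂/d.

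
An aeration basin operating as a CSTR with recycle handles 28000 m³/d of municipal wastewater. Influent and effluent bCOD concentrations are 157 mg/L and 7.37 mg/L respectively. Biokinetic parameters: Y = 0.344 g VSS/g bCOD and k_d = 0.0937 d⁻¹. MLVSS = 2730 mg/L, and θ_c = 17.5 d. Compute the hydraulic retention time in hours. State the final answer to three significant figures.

τ ≈ 3.00 h

Steady-state biomass mass balance: V·X·(1 + k_d·θ_c) = Y·Q·(S₀ − S)·θ_c, so V = 0.344 × 28000 × (157 − 7.37) × 17.5 / [2730 × (1 + 0.0937 × 17.5)] = 2.52×10^7 / 7207 = 3500 m³.
HRT = V/Q = 3500 m³ / 28000 m³·d⁻¹ = 0.1250 d × 24 = 3.000 h.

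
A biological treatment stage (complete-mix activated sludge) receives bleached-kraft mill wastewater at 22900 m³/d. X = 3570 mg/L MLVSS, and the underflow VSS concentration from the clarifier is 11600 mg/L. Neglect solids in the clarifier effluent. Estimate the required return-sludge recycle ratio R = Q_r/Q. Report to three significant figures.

Mass balance around the secondary clarifier (neglecting effluent solids): R = X / (X_r − X) = 3570 / (11600 − 3570) = 0.4446.

R ≈ 0.445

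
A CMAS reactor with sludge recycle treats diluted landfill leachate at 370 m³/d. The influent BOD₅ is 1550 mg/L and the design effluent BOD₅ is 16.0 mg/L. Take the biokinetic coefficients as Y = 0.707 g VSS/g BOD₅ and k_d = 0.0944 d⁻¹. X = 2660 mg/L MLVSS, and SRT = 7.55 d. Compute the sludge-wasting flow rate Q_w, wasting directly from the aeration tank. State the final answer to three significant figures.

Q_w ≈ 88.1 m³/d

Steady-state biomass mass balance: V·X·(1 + k_d·θ_c) = Y·Q·(S₀ − S)·θ_c, so V = 0.707 × 370 × (1550 − 16.0) × 7.55 / [2660 × (1 + 0.0944 × 7.55)] = 3.03×10^6 / 4556 = 665.0 m³.
With mixed-liquor wasting, θ_c = V/Q_w, so Q_w = V/θ_c = 665.0/7.55 = 88.08 m³/d.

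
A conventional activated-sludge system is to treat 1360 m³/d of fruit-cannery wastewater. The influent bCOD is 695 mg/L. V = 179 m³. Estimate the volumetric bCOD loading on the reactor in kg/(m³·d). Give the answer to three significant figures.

Applied bCOD load per unit volume = Q·S₀/V = (1360 × 695/1000)/179.0 = 5.280 kg bCOD·m⁻³·d⁻¹.

L_v ≈ 5.28 kg bCOD/(m³·d)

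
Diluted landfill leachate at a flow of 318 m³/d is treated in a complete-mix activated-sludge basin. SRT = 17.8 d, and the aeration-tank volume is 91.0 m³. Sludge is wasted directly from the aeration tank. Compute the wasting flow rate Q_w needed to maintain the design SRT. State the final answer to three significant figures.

Q_w ≈ 5.11 m³/d

With mixed-liquor wasting, θ_c = V/Q_w, so Q_w = V/θ_c = 91.00/17.8 = 5.112 m³/d.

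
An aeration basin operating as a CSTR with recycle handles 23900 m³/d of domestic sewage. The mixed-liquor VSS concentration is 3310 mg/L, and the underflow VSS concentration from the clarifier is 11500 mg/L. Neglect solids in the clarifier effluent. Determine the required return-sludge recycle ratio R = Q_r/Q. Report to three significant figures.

R ≈ 0.404

Mass balance around the secondary clarifier (neglecting effluent solids): R = X / (X_r − X) = 3310 / (11500 − 3310) = 0.4042.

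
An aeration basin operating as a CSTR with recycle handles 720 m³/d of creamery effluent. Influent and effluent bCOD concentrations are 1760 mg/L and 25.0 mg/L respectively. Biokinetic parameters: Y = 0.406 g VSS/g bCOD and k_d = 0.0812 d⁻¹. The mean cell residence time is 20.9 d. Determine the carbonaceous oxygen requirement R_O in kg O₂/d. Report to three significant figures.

R_O ≈ 982 kg O₂/d

Observed yield with endogenous decay: Y_obs = Y / (1 + k_d·θ_c) = 0.406 / (1 + 0.0812 × 20.9) = 0.406 / 2.697 = 0.1505 g VSS/g bCOD.
ΔS = 1760 − 25.0 = 1735 mg/L, so the substrate removal rate is 720 × 1735/1000 = 1249 kg bCOD/d.
P_X = Y_obs·Q·(S₀ − S) = 0.1505 × 1249 = 188.0 kg VSS/d.
R_O = Q·ΔS − 1.42 P_X = 1249 − 267.0 = 982.2 kg O₂/d.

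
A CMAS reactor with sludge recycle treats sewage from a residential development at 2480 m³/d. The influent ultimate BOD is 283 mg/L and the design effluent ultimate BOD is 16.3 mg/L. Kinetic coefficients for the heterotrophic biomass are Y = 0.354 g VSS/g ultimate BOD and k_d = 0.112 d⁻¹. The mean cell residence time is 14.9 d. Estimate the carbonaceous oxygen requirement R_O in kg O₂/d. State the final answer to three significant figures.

Observed yield with endogenous decay: Y_obs = Y / (1 + k_d·θ_c) = 0.354 / (1 + 0.112 × 14.9) = 0.354 / 2.669 = 0.1326 g VSS/g ultimate BOD.
Mass of ultimate BOD removed per day: Q(S₀ − S) = 2480 × 266.7 g/m³ = 661.4 kg/d.
Net sludge production P_X = 0.1326 × 661.4 = 87.73 kg VSS/d.
Carbonaceous O₂ demand = substrate oxidised − cell-mass equivalent = 661.4 − 1.42 × 87.73 = 536.8 kg O₂/d.

R_O ≈ 537 kg O₂/d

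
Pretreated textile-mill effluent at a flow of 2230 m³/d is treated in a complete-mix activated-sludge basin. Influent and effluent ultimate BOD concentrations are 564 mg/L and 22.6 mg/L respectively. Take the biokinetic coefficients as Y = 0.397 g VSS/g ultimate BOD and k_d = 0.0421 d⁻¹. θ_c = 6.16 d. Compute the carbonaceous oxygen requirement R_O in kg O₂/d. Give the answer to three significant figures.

Correct the yield for decay: Y_obs = Y/(1 + k_d θ_c) = 0.397 / (1 + 0.0421 × 6.16) = 0.397 / 1.259 = 0.3152.
Mass of ultimate BOD removed per day: Q(S₀ − S) = 2230 × 541.4 g/m³ = 1207 kg/d.
Net sludge production P_X = 0.3152 × 1207 = 380.6 kg VSS/d.
R_O = Q·(S₀ − S) − 1.42·P_X = 1207 − 1.42 × 380.6 = 666.9 kg O₂/d.

R_O ≈ 667 kg O₂/d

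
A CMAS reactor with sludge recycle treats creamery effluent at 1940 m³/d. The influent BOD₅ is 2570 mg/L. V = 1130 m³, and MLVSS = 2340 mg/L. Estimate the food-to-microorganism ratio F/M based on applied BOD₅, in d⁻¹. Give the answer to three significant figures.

F/M ≈ 1.89 d⁻¹

F/M = applied load / biomass = Q·S₀/(V·X) = 1940 × 2570 / (1130 × 2340) = 1.886 d⁻¹.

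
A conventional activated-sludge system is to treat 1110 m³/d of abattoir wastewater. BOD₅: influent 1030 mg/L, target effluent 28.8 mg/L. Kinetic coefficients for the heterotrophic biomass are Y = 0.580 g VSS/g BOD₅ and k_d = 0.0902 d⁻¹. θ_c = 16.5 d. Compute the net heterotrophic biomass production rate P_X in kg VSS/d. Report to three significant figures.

Y_obs = Y / (1 + k_d θ_c) = 0.580 / (1 + 0.0902 × 16.5) = 0.580 / 2.488 = 0.2331.
Q·(S₀ − S) = 1110 × (1030 − 28.8) × 10⁻³ = 1111 kg/d removed.
Net biomass production P_X = Y_obs × Q·(S₀ − S) = 0.2331 × 1111 = 259.0 kg VSS/d.

P_X ≈ 259 kg VSS/d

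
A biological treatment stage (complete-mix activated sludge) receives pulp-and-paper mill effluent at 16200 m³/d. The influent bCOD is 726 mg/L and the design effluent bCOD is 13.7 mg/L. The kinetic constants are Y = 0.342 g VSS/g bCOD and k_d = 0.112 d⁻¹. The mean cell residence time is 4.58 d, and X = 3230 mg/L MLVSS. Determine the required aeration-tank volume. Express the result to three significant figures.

V ≈ 3700 m³

From the SRT design equation V = Y Q (S₀−S) θ_c / [X (1 + k_d θ_c)] = 0.342 × 16200 × (726 − 13.7) × 4.58 / [3230 × (1 + 0.112 × 4.58)] = 1.81×10^7 / 4887 = 3699 m³.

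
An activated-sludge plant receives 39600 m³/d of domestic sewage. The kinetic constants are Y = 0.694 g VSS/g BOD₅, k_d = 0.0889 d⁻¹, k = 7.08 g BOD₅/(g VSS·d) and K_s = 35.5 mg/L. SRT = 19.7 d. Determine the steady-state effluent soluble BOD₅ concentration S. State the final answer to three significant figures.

Effluent substrate depends only on kinetics and SRT: S = K_s(1 + k_d θ_c) / [θ_c(Yk − k_d) − 1] = 35.5 × (1 + 0.0889 × 19.7) / [19.7 × (0.694 × 7.08 − 0.0889) − 1] = 97.67 / 94.05 = 1.039 mg/L.

S ≈ 1.04 mg/L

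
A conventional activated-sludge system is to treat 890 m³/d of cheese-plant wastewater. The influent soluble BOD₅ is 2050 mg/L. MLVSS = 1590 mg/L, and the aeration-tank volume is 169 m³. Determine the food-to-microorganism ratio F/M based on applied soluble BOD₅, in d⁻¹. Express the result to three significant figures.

F/M = Q·S₀ / (V·X) = 890 × 2050 / (169.0 × 1590) = 6.790 g soluble BOD₅·(g VSS·d)⁻¹.

F/M ≈ 6.79 d⁻¹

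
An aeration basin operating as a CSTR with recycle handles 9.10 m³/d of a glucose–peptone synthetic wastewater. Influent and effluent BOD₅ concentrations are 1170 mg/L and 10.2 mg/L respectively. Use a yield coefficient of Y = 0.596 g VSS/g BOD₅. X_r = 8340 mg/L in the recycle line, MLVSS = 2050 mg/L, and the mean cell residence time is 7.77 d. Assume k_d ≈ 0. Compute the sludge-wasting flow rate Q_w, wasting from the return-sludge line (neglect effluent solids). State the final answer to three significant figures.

Q_w ≈ 0.754 m³/d

Biomass mass balance (decay neglected): V·X = Y·Q·(S₀ − S)·θ_c, so V = 0.596 × 9.10 × (1170 − 10.2) × 7.77 / 2050 = 23.84 m³.
Q_w = (V·X)/(θ_c X_r) = 23.84 × 2050 / (7.77 × 8340) = 0.7542 m³/d.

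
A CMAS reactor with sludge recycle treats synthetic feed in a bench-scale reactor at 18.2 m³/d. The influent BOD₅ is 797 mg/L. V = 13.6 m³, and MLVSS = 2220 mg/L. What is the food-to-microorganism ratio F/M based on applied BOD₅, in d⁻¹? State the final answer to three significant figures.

Food-to-microorganism ratio F/M = Q S₀ / (V X) = 18.2 × 797 / (13.60 × 2220) = 0.4804 d⁻¹.

F/M ≈ 0.480 d⁻¹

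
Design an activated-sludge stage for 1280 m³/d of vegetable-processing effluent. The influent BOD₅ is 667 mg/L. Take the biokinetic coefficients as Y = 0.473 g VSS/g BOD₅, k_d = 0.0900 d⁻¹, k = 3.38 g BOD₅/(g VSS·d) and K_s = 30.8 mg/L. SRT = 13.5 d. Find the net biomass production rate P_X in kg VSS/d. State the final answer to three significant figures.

For a completely mixed reactor with recycle the Lawrence–McCarty relation gives S = K_s·(1 + k_d·θ_c) / [θ_c·(Y·k − k_d) − 1] = 30.8 × (1 + 0.0900 × 13.5) / [13.5 × (0.473 × 3.38 − 0.0900) − 1] = 68.22 / 19.37 = 3.522 mg/L.
The observed yield is Y_obs = Y/(1 + k_d·θ_c) = 0.473 / (1 + 0.0900 × 13.5) = 0.473 / 2.215 = 0.2135 g VSS per g BOD₅ removed.
Substrate removed = Q·(S₀ − S) = 1280 m³/d × (667 − 3.52) g/m³ = 8.49×10^5 g/d = 849.3 kg/d.
Net biomass production P_X = Y_obs × Q·(S₀ − S) = 0.2135 × 849.3 = 181.4 kg VSS/d.

P_X ≈ 181 kg VSS/d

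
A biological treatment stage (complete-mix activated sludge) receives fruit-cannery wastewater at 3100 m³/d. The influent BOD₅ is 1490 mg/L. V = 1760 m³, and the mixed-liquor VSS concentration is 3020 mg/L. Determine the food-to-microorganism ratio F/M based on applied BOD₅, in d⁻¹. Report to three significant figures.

F/M = applied load / biomass = Q·S₀/(V·X) = 3100 × 1490 / (1760 × 3020) = 0.8690 d⁻¹.

F/M ≈ 0.869 d⁻¹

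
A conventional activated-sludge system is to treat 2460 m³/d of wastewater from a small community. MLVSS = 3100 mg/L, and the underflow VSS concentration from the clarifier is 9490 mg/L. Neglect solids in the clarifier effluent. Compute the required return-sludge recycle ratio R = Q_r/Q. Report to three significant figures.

R = Q_r/Q = X/(X_r − X) = 3100 / (9490 − 3100) = 0.4851.

R ≈ 0.485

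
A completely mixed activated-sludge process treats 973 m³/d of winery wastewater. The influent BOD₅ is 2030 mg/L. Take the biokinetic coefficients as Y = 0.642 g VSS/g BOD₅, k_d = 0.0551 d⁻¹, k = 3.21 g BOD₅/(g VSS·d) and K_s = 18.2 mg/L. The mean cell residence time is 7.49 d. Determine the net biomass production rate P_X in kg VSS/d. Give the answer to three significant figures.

P_X ≈ 897 kg VSS/d

From the Monod/SRT balance for a CMAS, S = K_s·(1+k_d θ_c)/[θ_c·(Y k − k_d) − 1] = 18.2 × (1 + 0.0551 × 7.49) / [7.49 × (0.642 × 3.21 − 0.0551) − 1] = 25.71 / 14.02 = 1.834 mg/L.
Correct the yield for decay: Y_obs = Y/(1 + k_d θ_c) = 0.642 / (1 + 0.0551 × 7.49) = 0.642 / 1.413 = 0.4544.
ΔS = 2030 − 1.83 = 2028 mg/L, so the substrate removal rate is 973 × 2028/1000 = 1973 kg BOD₅/d.
Biomass produced: P_X = Y_obs·Q·ΔS = 0.4544 × 1973 ≈ 896.8 kg VSS/d.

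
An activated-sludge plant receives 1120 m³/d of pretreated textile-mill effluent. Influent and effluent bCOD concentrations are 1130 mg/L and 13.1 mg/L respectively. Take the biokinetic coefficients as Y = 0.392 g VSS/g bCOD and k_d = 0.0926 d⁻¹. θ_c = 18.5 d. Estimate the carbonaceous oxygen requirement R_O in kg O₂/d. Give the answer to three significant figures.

Y_obs = Y / (1 + k_d θ_c) = 0.392 / (1 + 0.0926 × 18.5) = 0.392 / 2.713 = 0.1445.
Substrate removed = Q·(S₀ − S) = 1120 m³/d × (1130 − 13.1) g/m³ = 1.25×10^6 g/d = 1251 kg/d.
Biomass synthesised: P_X = Y_obs × 1251 = 180.7 kg VSS/d.
R_O = Q·(S₀ − S) − 1.42·P_X = 1251 − 1.42 × 180.7 = 994.3 kg O₂/d.

R_O ≈ 994 kg O₂/d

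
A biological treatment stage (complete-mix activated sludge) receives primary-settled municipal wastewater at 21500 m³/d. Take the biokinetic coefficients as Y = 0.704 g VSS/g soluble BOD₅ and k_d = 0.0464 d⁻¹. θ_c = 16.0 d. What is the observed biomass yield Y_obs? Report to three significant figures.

Observed yield with endogenous decay: Y_obs = Y / (1 + k_d·θ_c) = 0.704 / (1 + 0.0464 × 16.0) = 0.704 / 1.742 = 0.4040 g VSS/g soluble BOD₅.

Y_obs ≈ 0.404 g VSS/g soluble BOD₅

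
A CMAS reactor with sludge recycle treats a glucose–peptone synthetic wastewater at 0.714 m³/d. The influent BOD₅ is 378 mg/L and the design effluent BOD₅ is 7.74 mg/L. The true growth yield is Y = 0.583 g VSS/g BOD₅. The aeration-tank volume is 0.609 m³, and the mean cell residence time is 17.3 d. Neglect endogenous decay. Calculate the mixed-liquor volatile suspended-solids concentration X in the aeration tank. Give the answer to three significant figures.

X ≈ 4380 mg/L

From V·X = Y·Q·(S₀ − S)·θ_c (decay neglected): X = 0.583 × 0.714 × (378 − 7.74) × 17.3 / 0.609 = 4378 mg/L.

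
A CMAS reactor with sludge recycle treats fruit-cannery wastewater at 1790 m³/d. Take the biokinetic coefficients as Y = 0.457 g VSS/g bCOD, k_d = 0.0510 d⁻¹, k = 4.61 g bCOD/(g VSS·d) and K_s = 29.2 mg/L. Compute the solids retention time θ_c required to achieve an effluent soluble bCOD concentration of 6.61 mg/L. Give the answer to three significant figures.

From 1/θ_c = Y·k·S/(K_s + S) − k_d: Y·k·S/(K_s+S) = 0.457 × 4.61 × 6.61 / (29.2 + 6.61) = 0.3889 d⁻¹.
1/θ_c = 0.3889 − 0.0510 = 0.3379 d⁻¹, so θ_c = 2.960 d.

θ_c ≈ 2.96 d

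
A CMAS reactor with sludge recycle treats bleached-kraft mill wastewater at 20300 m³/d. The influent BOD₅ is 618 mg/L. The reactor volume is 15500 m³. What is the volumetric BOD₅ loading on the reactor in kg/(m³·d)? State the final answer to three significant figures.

L_v ≈ 0.809 kg BOD₅/(m³·d)

Applied BOD₅ load per unit volume = Q·S₀/V = (20300 × 618/1000)/15500 = 0.8094 kg BOD₅·m⁻³·d⁻¹.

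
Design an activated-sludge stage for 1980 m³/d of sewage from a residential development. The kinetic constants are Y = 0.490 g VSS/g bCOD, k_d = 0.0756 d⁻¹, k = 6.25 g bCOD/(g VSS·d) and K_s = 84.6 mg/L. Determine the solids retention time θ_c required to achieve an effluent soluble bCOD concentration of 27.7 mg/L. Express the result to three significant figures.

At the target effluent, Y k S/(K_s+S) = 0.490×6.25×27.7/112.3 = 0.7554 d⁻¹.
1/θ_c = 0.7554 − 0.0756 = 0.6798 d⁻¹, so θ_c = 1.471 d.

θ_c ≈ 1.47 d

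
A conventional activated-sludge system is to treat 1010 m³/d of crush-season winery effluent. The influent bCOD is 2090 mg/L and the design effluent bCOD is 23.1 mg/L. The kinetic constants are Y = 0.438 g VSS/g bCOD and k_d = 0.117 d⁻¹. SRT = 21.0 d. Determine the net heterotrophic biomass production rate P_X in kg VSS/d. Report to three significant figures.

P_X ≈ 264 kg VSS/d

Correct the yield for decay: Y_obs = Y/(1 + k_d θ_c) = 0.438 / (1 + 0.117 × 21.0) = 0.438 / 3.457 = 0.1267.
Substrate removed = Q·(S₀ − S) = 1010 m³/d × (2090 − 23.1) g/m³ = 2.09×10^6 g/d = 2088 kg/d.
P_X = Y_obs · Q(S₀ − S) = 0.1267 × 2088 = 264.5 kg VSS/d.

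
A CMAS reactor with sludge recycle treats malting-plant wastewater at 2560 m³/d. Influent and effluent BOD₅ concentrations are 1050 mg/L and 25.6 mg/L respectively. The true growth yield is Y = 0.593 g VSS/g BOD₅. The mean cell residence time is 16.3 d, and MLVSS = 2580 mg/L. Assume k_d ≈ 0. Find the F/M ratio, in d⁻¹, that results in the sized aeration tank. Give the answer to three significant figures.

F/M ≈ 0.106 d⁻¹

V·X = Y·Q·ΔS·θ_c gives V = 0.593 × 2560 × (1050 − 25.6) × 16.3 / 2580 = 9825 m³.
Food-to-microorganism ratio F/M = Q S₀ / (V X) = 2560 × 1050 / (9825 × 2580) = 0.1060 d⁻¹.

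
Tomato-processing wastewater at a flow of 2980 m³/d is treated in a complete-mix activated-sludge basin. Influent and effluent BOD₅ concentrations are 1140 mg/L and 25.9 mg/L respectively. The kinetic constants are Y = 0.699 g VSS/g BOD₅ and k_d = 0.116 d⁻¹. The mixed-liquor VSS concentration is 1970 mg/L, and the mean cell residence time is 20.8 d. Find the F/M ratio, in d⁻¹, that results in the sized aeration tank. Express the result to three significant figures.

F/M ≈ 0.240 d⁻¹

Steady-state biomass mass balance: V·X·(1 + k_d·θ_c) = Y·Q·(S₀ − S)·θ_c, so V = 0.699 × 2980 × (1140 − 25.9) × 20.8 / [1970 × (1 + 0.116 × 20.8)] = 4.83×10^7 / 6723 = 7180 m³.
Food-to-microorganism ratio F/M = Q S₀ / (V X) = 2980 × 1140 / (7180 × 1970) = 0.2402 d⁻¹.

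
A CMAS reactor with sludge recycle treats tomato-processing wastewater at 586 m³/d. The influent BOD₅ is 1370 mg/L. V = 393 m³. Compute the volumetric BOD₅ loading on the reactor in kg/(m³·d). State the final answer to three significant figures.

L_v ≈ 2.04 kg BOD₅/(m³·d)

Volumetric loading L_v = Q·S₀ / V = 586 × 1370 g/m³ / 393.0 m³ = 2043 g/(m³·d) = 2.043 kg BOD₅/(m³·d).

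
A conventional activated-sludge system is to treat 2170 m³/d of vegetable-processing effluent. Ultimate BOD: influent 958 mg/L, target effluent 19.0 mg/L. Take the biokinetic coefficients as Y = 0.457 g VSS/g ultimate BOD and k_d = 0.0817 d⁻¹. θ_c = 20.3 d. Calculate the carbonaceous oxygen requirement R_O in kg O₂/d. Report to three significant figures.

Y_obs = Y / (1 + k_d θ_c) = 0.457 / (1 + 0.0817 × 20.3) = 0.457 / 2.659 = 0.1719.
Q·(S₀ − S) = 2170 × (958 − 19.0) × 10⁻³ = 2038 kg/d removed.
Net sludge production P_X = 0.1719 × 2038 = 350.3 kg VSS/d.
Carbonaceous O₂ demand = substrate oxidised − cell-mass equivalent = 2038 − 1.42 × 350.3 = 1540 kg O₂/d.

R_O ≈ 1540 kg O₂/d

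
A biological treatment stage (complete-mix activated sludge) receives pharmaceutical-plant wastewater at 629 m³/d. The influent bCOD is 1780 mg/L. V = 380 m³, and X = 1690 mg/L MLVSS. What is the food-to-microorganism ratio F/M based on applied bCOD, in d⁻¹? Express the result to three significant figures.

F/M ≈ 1.74 d⁻¹

F/M = Q·S₀ / (V·X) = 629 × 1780 / (380.0 × 1690) = 1.743 g bCOD·(g VSS·d)⁻¹.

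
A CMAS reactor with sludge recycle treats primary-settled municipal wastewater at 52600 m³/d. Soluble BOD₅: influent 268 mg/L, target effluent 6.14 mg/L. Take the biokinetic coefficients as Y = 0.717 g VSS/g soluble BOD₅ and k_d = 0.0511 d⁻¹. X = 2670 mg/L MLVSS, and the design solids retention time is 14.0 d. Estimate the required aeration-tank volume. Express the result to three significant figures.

V ≈ 30200 m³

From the SRT design equation V = Y Q (S₀−S) θ_c / [X (1 + k_d θ_c)] = 0.717 × 52600 × (268 − 6.14) × 14.0 / [2670 × (1 + 0.0511 × 14.0)] = 1.38×10^8 / 4580 = 30187 m³.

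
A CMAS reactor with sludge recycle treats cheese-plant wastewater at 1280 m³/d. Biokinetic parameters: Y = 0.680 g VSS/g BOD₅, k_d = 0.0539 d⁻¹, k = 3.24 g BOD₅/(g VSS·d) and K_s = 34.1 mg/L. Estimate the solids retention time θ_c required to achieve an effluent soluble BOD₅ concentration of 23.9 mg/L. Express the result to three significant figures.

θ_c ≈ 1.17 d

Specific growth rate at S = 23.9 mg/L: μ = YkS/(K_s+S) = 0.680·3.24·23.9/(34.1+23.9) = 0.9079 d⁻¹.
Then 1/θ_c = μ − k_d = 0.9079 − 0.0539 = 0.8540 d⁻¹, giving θ_c = 1.171 d.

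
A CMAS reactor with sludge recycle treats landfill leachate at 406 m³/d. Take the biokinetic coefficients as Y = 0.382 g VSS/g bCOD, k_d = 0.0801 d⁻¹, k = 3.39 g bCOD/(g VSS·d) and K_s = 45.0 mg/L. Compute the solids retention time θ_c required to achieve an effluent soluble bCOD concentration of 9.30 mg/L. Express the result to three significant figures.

At the target effluent, Y k S/(K_s+S) = 0.382×3.39×9.30/54.30 = 0.2218 d⁻¹.
θ_c = 1/(μ − k_d) = 1/(0.2218 − 0.0801) = 1/0.1417 = 7.058 d.

θ_c ≈ 7.06 d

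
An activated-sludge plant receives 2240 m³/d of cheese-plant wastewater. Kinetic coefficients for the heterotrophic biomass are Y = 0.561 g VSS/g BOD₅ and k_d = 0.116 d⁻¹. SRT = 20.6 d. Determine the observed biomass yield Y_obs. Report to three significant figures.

Y_obs = Y / (1 + k_d θ_c) = 0.561 / (1 + 0.116 × 20.6) = 0.561 / 3.390 = 0.1655.

Y_obs ≈ 0.166 g VSS/g BOD₅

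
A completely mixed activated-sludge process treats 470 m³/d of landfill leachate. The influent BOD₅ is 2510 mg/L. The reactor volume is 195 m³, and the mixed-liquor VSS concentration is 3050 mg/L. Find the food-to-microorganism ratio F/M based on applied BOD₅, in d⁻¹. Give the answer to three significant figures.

F/M = Q·S₀ / (V·X) = 470 × 2510 / (195.0 × 3050) = 1.984 g BOD₅·(g VSS·d)⁻¹.

F/M ≈ 1.98 d⁻¹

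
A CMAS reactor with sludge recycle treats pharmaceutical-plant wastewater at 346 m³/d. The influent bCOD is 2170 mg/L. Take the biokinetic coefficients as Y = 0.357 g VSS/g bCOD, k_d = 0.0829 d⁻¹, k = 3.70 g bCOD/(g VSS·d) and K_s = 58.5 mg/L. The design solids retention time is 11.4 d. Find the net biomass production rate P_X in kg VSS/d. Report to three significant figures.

P_X ≈ 137 kg VSS/d

From the Monod/SRT balance for a CMAS, S = K_s·(1+k_d θ_c)/[θ_c·(Y k − k_d) − 1] = 58.5 × (1 + 0.0829 × 11.4) / [11.4 × (0.357 × 3.70 − 0.0829) − 1] = 113.8 / 13.11 = 8.677 mg/L.
Y_obs = Y / (1 + k_d θ_c) = 0.357 / (1 + 0.0829 × 11.4) = 0.357 / 1.945 = 0.1835.
Q·(S₀ − S) = 346 × (2170 − 8.68) × 10⁻³ = 747.8 kg/d removed.
P_X = Y_obs · Q(S₀ − S) = 0.1835 × 747.8 = 137.3 kg VSS/d.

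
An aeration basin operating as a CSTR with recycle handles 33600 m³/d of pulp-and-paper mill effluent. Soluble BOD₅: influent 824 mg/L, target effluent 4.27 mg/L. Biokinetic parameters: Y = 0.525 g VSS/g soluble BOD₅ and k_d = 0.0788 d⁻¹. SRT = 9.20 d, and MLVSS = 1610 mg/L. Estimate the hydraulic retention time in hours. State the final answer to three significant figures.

Steady-state biomass mass balance: V·X·(1 + k_d·θ_c) = Y·Q·(S₀ − S)·θ_c, so V = 0.525 × 33600 × (824 − 4.27) × 9.20 / [1610 × (1 + 0.0788 × 9.20)] = 1.33×10^8 / 2777 = 47902 m³.
HRT = V/Q = 47902 m³ / 33600 m³·d⁻¹ = 1.426 d × 24 = 34.22 h.

τ ≈ 34.2 h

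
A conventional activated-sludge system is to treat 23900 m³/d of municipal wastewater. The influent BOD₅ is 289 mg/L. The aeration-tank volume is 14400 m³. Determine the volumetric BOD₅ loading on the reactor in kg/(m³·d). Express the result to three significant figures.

L_v = Q S₀ / V = 23900 × 289 × 10⁻³ / 14400 = 0.4797 kg/(m³·d).

L_v ≈ 0.480 kg BOD₅/(m³·d)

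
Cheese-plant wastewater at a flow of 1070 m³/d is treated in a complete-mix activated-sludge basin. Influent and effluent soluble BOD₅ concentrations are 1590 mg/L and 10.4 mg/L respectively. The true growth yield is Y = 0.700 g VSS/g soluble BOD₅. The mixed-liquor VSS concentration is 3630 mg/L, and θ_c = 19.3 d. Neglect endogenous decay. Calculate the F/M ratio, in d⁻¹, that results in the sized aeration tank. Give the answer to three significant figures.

F/M ≈ 0.0745 d⁻¹

Biomass mass balance (decay neglected): V·X = Y·Q·(S₀ − S)·θ_c, so V = 0.700 × 1070 × (1590 − 10.4) × 19.3 / 3630 = 6290 m³.
Food-to-microorganism ratio F/M = Q S₀ / (V X) = 1070 × 1590 / (6290 × 3630) = 0.07451 d⁻¹.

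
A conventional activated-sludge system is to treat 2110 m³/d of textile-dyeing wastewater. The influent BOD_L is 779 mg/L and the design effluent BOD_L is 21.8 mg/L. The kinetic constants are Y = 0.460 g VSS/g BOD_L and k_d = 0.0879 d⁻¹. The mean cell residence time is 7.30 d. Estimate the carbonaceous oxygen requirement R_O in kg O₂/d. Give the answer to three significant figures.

R_O ≈ 962 kg O₂/d

The observed yield is Y_obs = Y/(1 + k_d·θ_c) = 0.460 / (1 + 0.0879 × 7.30) = 0.460 / 1.642 = 0.2802 g VSS per g BOD_L removed.
Mass of BOD_L removed per day: Q(S₀ − S) = 2110 × 757.2 g/m³ = 1598 kg/d.
P_X = Y_obs·Q·(S₀ − S) = 0.2802 × 1598 = 447.7 kg VSS/d.
Carbonaceous O₂ demand = substrate oxidised − cell-mass equivalent = 1598 − 1.42 × 447.7 = 962.0 kg O₂/d.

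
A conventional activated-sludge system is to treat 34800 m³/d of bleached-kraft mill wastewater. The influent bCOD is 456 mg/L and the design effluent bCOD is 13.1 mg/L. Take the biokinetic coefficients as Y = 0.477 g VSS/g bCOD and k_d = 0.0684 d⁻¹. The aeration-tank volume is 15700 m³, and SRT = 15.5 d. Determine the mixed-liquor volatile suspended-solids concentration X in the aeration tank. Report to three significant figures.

X ≈ 3520 mg/L

X = Y·Q·ΔS·θ_c / [V·(1 + k_d θ_c)] = 0.477 × 34800 × (456 − 13.1) × 15.5 / [15700 × (1 + 0.0684 × 15.5)] = 3523 mg/L.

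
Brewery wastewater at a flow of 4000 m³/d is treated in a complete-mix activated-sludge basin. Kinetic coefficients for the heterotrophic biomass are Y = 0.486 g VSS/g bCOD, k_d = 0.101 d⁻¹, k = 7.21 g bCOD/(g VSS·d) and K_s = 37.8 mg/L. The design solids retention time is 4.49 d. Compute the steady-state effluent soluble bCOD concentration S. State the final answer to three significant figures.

For a completely mixed reactor with recycle the Lawrence–McCarty relation gives S = K_s·(1 + k_d·θ_c) / [θ_c·(Y·k − k_d) − 1] = 37.8 × (1 + 0.101 × 4.49) / [4.49 × (0.486 × 7.21 − 0.101) − 1] = 54.94 / 14.28 = 3.848 mg/L.

S ≈ 3.85 mg/L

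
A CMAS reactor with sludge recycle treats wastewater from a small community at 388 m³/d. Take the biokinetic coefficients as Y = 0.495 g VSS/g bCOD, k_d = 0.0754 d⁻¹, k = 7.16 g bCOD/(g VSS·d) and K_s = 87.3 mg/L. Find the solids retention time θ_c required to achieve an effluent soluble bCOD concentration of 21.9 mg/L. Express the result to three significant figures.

Specific growth rate at S = 21.9 mg/L: μ = YkS/(K_s+S) = 0.495·7.16·21.9/(87.3+21.9) = 0.7108 d⁻¹.
Then 1/θ_c = μ − k_d = 0.7108 − 0.0754 = 0.6354 d⁻¹, giving θ_c = 1.574 d.

θ_c ≈ 1.57 d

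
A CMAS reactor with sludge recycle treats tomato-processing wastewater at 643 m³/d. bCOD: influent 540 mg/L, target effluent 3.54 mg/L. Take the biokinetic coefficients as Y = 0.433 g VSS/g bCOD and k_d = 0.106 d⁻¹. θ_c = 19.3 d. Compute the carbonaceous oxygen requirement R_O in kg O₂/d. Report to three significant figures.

Correct the yield for decay: Y_obs = Y/(1 + k_d θ_c) = 0.433 / (1 + 0.106 × 19.3) = 0.433 / 3.046 = 0.1422.
Q·(S₀ − S) = 643 × (540 − 3.54) × 10⁻³ = 344.9 kg/d removed.
P_X = Y_obs·Q·(S₀ − S) = 0.1422 × 344.9 = 49.04 kg VSS/d.
R_O = Q·ΔS − 1.42 P_X = 344.9 − 69.63 = 275.3 kg O₂/d.

R_O ≈ 275 kg O₂/d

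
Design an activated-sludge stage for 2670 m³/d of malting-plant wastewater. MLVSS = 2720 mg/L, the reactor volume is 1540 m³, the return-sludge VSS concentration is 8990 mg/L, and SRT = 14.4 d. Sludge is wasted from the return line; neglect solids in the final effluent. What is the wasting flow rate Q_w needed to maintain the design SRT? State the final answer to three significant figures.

Q_w = (V·X)/(θ_c X_r) = 1540 × 2720 / (14.4 × 8990) = 32.36 m³/d.

Q_w ≈ 32.4 m³/d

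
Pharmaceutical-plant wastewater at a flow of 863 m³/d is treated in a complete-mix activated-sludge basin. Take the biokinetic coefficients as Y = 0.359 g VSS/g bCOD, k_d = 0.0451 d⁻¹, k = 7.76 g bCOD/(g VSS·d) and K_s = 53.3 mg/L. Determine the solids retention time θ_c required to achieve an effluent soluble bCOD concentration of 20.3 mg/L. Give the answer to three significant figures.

From 1/θ_c = Y·k·S/(K_s + S) − k_d: Y·k·S/(K_s+S) = 0.359 × 7.76 × 20.3 / (53.3 + 20.3) = 0.7684 d⁻¹.
Then 1/θ_c = μ − k_d = 0.7684 − 0.0451 = 0.7233 d⁻¹, giving θ_c = 1.383 d.

θ_c ≈ 1.38 d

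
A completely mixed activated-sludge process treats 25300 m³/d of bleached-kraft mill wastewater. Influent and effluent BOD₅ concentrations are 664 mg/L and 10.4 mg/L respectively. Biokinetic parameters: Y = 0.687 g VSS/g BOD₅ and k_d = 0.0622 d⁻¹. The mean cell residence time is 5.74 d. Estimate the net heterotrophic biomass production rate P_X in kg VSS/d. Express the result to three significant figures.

Correct the yield for decay: Y_obs = Y/(1 + k_d θ_c) = 0.687 / (1 + 0.0622 × 5.74) = 0.687 / 1.357 = 0.5063.
ΔS = 664 − 10.4 = 653.6 mg/L, so the substrate removal rate is 25300 × 653.6/1000 = 16536 kg BOD₅/d.
P_X = Y_obs · Q(S₀ − S) = 0.5063 × 16536 = 8371 kg VSS/d.

P_X ≈ 8370 kg VSS/d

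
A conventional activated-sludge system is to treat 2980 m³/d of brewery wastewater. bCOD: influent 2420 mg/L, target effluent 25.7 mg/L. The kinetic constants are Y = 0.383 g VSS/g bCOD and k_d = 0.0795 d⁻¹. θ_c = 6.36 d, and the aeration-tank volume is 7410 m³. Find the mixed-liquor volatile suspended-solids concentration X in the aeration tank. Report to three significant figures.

X ≈ 1560 mg/L

From V·X·(1 + k_d·θ_c) = Y·Q·(S₀ − S)·θ_c: X = 0.383 × 2980 × (2420 − 25.7) × 6.36 / [7410 × (1 + 0.0795 × 6.36)] = 1558 mg/L.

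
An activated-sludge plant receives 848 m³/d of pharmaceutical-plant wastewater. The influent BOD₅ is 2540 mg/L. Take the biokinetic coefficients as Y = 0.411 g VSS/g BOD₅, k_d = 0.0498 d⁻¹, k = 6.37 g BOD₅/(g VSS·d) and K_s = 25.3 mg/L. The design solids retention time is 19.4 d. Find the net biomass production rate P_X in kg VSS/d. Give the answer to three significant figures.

For a completely mixed reactor with recycle the Lawrence–McCarty relation gives S = K_s·(1 + k_d·θ_c) / [θ_c·(Y·k − k_d) − 1] = 25.3 × (1 + 0.0498 × 19.4) / [19.4 × (0.411 × 6.37 − 0.0498) − 1] = 49.74 / 48.82 = 1.019 mg/L.
Observed yield with endogenous decay: Y_obs = Y / (1 + k_d·θ_c) = 0.411 / (1 + 0.0498 × 19.4) = 0.411 / 1.966 = 0.2090 g VSS/g BOD₅.
Mass of BOD₅ removed per day: Q(S₀ − S) = 848 × 2539 g/m³ = 2153 kg/d.
So the net sludge growth is P_X = 0.2090 × 2153 = 450.1 kg VSS/d.

P_X ≈ 450 kg VSS/d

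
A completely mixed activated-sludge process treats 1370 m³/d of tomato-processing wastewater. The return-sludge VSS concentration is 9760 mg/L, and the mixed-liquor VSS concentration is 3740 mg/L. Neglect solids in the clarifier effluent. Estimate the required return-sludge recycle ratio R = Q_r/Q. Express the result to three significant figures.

R ≈ 0.621

Solids balance on the clarifier gives (1+R)X = R·X_r, so R = X/(X_r − X) = 3740 / (9760 − 3740) = 0.6213.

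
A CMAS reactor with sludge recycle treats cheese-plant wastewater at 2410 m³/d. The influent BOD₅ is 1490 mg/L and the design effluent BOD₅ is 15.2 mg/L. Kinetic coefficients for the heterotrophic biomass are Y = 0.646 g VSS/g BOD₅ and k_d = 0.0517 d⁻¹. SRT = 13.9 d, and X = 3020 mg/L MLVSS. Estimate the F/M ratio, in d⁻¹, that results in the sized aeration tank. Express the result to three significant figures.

F/M ≈ 0.193 d⁻¹

Rearranging the biomass balance for a CMAS with decay, V = Y·Q·ΔS·θ_c / [X·(1+k_d θ_c)] = 0.646 × 2410 × (1490 − 15.2) × 13.9 / [3020 × (1 + 0.0517 × 13.9)] = 3.19×10^7 / 5190 = 6149 m³.
F/M = Q·S₀ / (V·X) = 2410 × 1490 / (6149 × 3020) = 0.1934 g BOD₅·(g VSS·d)⁻¹.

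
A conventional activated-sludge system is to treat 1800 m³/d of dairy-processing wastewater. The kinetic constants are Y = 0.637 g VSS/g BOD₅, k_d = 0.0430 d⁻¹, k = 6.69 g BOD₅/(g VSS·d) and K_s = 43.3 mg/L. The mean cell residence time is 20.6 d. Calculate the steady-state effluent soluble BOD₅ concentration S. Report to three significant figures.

From the Monod/SRT balance for a CMAS, S = K_s·(1+k_d θ_c)/[θ_c·(Y k − k_d) − 1] = 43.3 × (1 + 0.0430 × 20.6) / [20.6 × (0.637 × 6.69 − 0.0430) − 1] = 81.66 / 85.90 = 0.9506 mg/L.

S ≈ 0.951 mg/L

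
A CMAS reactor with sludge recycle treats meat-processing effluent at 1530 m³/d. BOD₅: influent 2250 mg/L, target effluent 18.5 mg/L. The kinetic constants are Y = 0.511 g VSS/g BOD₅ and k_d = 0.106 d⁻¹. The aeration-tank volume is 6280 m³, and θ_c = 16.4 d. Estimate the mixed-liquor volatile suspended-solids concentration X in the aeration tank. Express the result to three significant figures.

X ≈ 1660 mg/L

From V·X·(1 + k_d·θ_c) = Y·Q·(S₀ − S)·θ_c: X = 0.511 × 1530 × (2250 − 18.5) × 16.4 / [6280 × (1 + 0.106 × 16.4)] = 1664 mg/L.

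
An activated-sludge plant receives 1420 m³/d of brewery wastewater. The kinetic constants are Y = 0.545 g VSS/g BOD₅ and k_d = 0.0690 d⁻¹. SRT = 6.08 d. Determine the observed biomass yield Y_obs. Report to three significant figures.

Y_obs ≈ 0.384 g VSS/g BOD₅

Observed yield with endogenous decay: Y_obs = Y / (1 + k_d·θ_c) = 0.545 / (1 + 0.0690 × 6.08) = 0.545 / 1.420 = 0.3839 g VSS/g BOD₅.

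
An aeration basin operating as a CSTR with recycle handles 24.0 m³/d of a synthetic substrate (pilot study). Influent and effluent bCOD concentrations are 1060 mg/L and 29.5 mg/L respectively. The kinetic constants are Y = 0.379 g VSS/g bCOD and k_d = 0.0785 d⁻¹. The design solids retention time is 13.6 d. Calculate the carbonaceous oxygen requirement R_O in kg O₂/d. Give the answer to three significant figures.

Observed yield with endogenous decay: Y_obs = Y / (1 + k_d·θ_c) = 0.379 / (1 + 0.0785 × 13.6) = 0.379 / 2.068 = 0.1833 g VSS/g bCOD.
Q·(S₀ − S) = 24.0 × (1060 − 29.5) × 10⁻³ = 24.73 kg/d removed.
Biomass synthesised: P_X = Y_obs × 24.73 = 4.533 kg VSS/d.
Carbonaceous O₂ demand = substrate oxidised − cell-mass equivalent = 24.73 − 1.42 × 4.533 = 18.29 kg O₂/d.

R_O ≈ 18.3 kg O₂/d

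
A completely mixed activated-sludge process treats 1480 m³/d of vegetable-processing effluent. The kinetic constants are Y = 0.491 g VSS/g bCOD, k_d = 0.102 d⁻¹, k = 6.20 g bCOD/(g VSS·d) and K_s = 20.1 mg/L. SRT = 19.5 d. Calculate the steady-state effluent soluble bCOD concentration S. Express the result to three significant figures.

From the Monod/SRT balance for a CMAS, S = K_s·(1+k_d θ_c)/[θ_c·(Y k − k_d) − 1] = 20.1 × (1 + 0.102 × 19.5) / [19.5 × (0.491 × 6.20 − 0.102) − 1] = 60.08 / 56.37 = 1.066 mg/L.

S ≈ 1.07 mg/L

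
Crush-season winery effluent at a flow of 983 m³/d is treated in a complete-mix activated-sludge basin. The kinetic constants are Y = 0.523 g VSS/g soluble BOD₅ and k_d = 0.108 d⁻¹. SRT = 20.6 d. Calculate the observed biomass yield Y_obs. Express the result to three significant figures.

Y_obs ≈ 0.162 g VSS/g soluble BOD₅

Observed yield with endogenous decay: Y_obs = Y / (1 + k_d·θ_c) = 0.523 / (1 + 0.108 × 20.6) = 0.523 / 3.225 = 0.1622 g VSS/g soluble BOD₅.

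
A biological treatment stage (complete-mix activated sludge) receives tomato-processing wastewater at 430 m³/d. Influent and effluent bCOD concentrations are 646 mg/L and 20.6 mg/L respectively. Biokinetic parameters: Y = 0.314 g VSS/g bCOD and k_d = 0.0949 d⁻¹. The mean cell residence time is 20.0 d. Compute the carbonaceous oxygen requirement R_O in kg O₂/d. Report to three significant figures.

The observed yield is Y_obs = Y/(1 + k_d·θ_c) = 0.314 / (1 + 0.0949 × 20.0) = 0.314 / 2.898 = 0.1084 g VSS per g bCOD removed.
Mass of bCOD removed per day: Q(S₀ − S) = 430 × 625.4 g/m³ = 268.9 kg/d.
Net sludge production P_X = 0.1084 × 268.9 = 29.14 kg VSS/d.
Carbonaceous O₂ demand = substrate oxidised − cell-mass equivalent = 268.9 − 1.42 × 29.14 = 227.5 kg O₂/d.

R_O ≈ 228 kg O₂/d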